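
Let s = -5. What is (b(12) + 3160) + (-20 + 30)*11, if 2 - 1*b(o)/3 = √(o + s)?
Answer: 3276 - 3*√7 ≈ 3268.1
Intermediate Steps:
b(o) = 6 - 3*√(-5 + o) (b(o) = 6 - 3*√(o - 5) = 6 - 3*√(-5 + o))
(b(12) + 3160) + (-20 + 30)*11 = ((6 - 3*√(-5 + 12)) + 3160) + (-20 + 30)*11 = ((6 - 3*√7) + 3160) + 10*11 = (3166 - 3*√7) + 110 = 3276 - 3*√7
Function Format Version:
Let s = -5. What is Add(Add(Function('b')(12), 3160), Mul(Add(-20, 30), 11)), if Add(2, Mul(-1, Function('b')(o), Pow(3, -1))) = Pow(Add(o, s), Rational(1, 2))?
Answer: Add(3276, Mul(-3, Pow(7, Rational(1, 2)))) ≈ 3268.1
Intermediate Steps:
Function('b')(o) = Add(6, Mul(-3, Pow(Add(-5, o), Rational(1, 2)))) (Function('b')(o) = Add(6, Mul(-3, Pow(Add(o, -5), Rational(1, 2)))) = Add(6, Mul(-3, Pow(Add(-5, o), Rational(1, 2)))))
Add(Add(Function('b')(12), 3160), Mul(Add(-20, 30), 11)) = Add(Add(Add(6, Mul(-3, Pow(Add(-5, 12), Rational(1, 2)))), 3160), Mul(Add(-20, 30), 11)) = Add(Add(Add(6, Mul(-3, Pow(7, Rational(1, 2)))), 3160), Mul(10, 11)) = Add(Add(3166, Mul(-3, Pow(7, Rational(1, 2)))), 110) = Add(3276, Mul(-3, Pow(7, Rational(1, 2))))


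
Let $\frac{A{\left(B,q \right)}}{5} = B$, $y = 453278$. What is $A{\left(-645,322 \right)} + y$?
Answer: $450053$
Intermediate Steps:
$A{\left(B,q \right)} = 5 B$
$A{\left(-645,322 \right)} + y = 5 \left(-645\right) + 453278 = -3225 + 453278 = 450053$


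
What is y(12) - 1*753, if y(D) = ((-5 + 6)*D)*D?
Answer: -609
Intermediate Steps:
y(D) = D² (y(D) = (1*D)*D = D*D = D²)
y(12) - 1*753 = 12² - 1*753 = 144 - 753 = -609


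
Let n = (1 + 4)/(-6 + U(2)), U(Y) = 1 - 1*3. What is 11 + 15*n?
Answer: 13/8 ≈ 1.6250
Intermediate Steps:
U(Y) = -2 (U(Y) = 1 - 3 = -2)
n = -5/8 (n = (1 + 4)/(-6 - 2) = 5/(-8) = 5*(-1/8) = -5/8 ≈ -0.62500)
11 + 15*n = 11 + 15*(-5/8) = 11 - 75/8 = 13/8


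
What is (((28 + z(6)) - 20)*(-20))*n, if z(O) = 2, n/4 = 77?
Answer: -61600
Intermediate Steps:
n = 308 (n = 4*77 = 308)
(((28 + z(6)) - 20)*(-20))*n = (((28 + 2) - 20)*(-20))*308 = ((30 - 20)*(-20))*308 = (10*(-20))*308 = -200*308 = -61600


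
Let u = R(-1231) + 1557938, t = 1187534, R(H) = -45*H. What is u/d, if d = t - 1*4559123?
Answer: -1613333/3371589 ≈ -0.47851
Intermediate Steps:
u = 1613333 (u = -45*(-1231) + 1557938 = 55395 + 1557938 = 1613333)
d = -3371589 (d = 1187534 - 1*4559123 = 1187534 - 4559123 = -3371589)
u/d = 1613333/(-3371589) = 1613333*(-1/3371589) = -1613333/3371589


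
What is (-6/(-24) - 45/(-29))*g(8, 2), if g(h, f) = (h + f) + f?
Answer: 627/29 ≈ 21.621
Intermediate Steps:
g(h, f) = h + 2*f (g(h, f) = (f + h) + f = h + 2*f)
(-6/(-24) - 45/(-29))*g(8, 2) = (-6/(-24) - 45/(-29))*(8 + 2*2) = (-6*(-1/24) - 45*(-1/29))*(8 + 4) = (¼ + 45/29)*12 = (209/116)*12 = 627/29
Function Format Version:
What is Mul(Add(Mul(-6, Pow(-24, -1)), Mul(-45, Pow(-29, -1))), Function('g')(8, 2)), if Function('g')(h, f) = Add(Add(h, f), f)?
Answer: Rational(627, 29) ≈ 21.621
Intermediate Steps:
Function('g')(h, f) = Add(h, Mul(2, f)) (Function('g')(h, f) = Add(Add(f, h), f) = Add(h, Mul(2, f)))
Mul(Add(Mul(-6, Pow(-24, -1)), Mul(-45, Pow(-29, -1))), Function('g')(8, 2)) = Mul(Add(Mul(-6, Pow(-24, -1)), Mul(-45, Pow(-29, -1))), Add(8, Mul(2, 2))) = Mul(Add(Mul(-6, Rational(-1, 24)), Mul(-45, Rational(-1, 29))), Add(8, 4)) = Mul(Add(Rational(1, 4), Rational(45, 29)), 12) = Mul(Rational(209, 116), 12) = Rational(627, 29)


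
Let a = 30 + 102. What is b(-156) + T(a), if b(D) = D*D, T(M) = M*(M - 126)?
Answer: 25128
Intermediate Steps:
a = 132
T(M) = M*(-126 + M)
b(D) = D²
b(-156) + T(a) = (-156)² + 132*(-126 + 132) = 24336 + 132*6 = 24336 + 792 = 25128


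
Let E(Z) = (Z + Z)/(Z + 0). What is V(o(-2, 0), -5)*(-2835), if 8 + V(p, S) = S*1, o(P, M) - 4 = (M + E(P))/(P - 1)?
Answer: 36855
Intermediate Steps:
E(Z) = 2 (E(Z) = (2*Z)/Z = 2)
o(P, M) = 4 + (2 + M)/(-1 + P) (o(P, M) = 4 + (M + 2)/(P - 1) = 4 + (2 + M)/(-1 + P))
V(p, S) = -8 + S (V(p, S) = -8 + S*1 = -8 + S)
V(o(-2, 0), -5)*(-2835) = (-8 - 5)*(-2835) = -13*(-2835) = 36855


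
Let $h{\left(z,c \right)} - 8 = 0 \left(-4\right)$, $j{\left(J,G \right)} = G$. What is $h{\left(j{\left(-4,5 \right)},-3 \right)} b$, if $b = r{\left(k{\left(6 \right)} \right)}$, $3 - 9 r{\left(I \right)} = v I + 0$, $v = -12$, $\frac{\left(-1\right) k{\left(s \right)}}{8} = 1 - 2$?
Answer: $88$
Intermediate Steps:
$k{\left(s \right)} = 8$ ($k{\left(s \right)} = - 8 \left(1 - 2\right) = \left(-8\right) \left(-1\right) = 8$)
$h{\left(z,c \right)} = 8$ ($h{\left(z,c \right)} = 8 + 0 \left(-4\right) = 8 + 0 = 8$)
$r{\left(I \right)} = \frac{1}{3} + \frac{4 I}{3}$ ($r{\left(I \right)} = \frac{1}{3} - \frac{- 12 I + 0}{9} = \frac{1}{3} - \frac{\left(-12\right) I}{9} = \frac{1}{3} + \frac{4 I}{3}$)
$b = 11$ ($b = \frac{1}{3} + \frac{4}{3} \cdot 8 = \frac{1}{3} + \frac{32}{3} = 11$)
$h{\left(j{\left(-4,5 \right)},-3 \right)} b = 8 \cdot 11 = 88$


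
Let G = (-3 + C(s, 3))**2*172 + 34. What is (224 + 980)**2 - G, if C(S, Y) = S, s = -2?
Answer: 1445282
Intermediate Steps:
G = 4334 (G = (-3 - 2)**2*172 + 34 = (-5)**2*172 + 34 = 25*172 + 34 = 4300 + 34 = 4334)
(224 + 980)**2 - G = (224 + 980)**2 - 1*4334 = 1204**2 - 4334 = 1449616 - 4334 = 1445282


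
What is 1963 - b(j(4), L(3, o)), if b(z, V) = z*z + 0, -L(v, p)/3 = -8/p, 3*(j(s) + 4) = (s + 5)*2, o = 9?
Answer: 1959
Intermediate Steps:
j(s) = -⅔ + 2*s/3 (j(s) = -4 + ((s + 5)*2)/3 = -4 + ((5 + s)*2)/3 = -4 + (10 + 2*s)/3 = -4 + (10/3 + 2*s/3) = -⅔ + 2*s/3)
L(v, p) = 24/p (L(v, p) = -(-24)/p = 24/p)
b(z, V) = z² (b(z, V) = z² + 0 = z²)
1963 - b(j(4), L(3, o)) = 1963 - (-⅔ + (⅔)*4)² = 1963 - (-⅔ + 8/3)² = 1963 - 1*2² = 1963 - 1*4 = 1963 - 4 = 1959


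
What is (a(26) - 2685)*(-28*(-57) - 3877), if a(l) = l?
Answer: 6065179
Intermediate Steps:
(a(26) - 2685)*(-28*(-57) - 3877) = (26 - 2685)*(-28*(-57) - 3877) = -2659*(1596 - 3877) = -2659*(-2281) = 6065179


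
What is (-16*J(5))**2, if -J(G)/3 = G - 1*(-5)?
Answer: 230400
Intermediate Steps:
J(G) = -15 - 3*G (J(G) = -3*(G - 1*(-5)) = -3*(G + 5) = -3*(5 + G) = -15 - 3*G)
(-16*J(5))**2 = (-16*(-15 - 3*5))**2 = (-16*(-15 - 15))**2 = (-16*(-30))**2 = 480**2 = 230400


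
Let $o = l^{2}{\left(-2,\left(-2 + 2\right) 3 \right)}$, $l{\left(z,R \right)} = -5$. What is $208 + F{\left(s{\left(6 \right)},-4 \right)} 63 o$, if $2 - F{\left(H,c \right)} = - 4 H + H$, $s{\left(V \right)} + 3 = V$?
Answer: $17533$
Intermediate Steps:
$s{\left(V \right)} = -3 + V$
$F{\left(H,c \right)} = 2 + 3 H$ ($F{\left(H,c \right)} = 2 - \left(- 4 H + H\right) = 2 - - 3 H = 2 + 3 H$)
$o = 25$ ($o = \left(-5\right)^{2} = 25$)
$208 + F{\left(s{\left(6 \right)},-4 \right)} 63 o = 208 + \left(2 + 3 \left(-3 + 6\right)\right) 63 \cdot 25 = 208 + \left(2 + 3 \cdot 3\right) 63 \cdot 25 = 208 + \left(2 + 9\right) 63 \cdot 25 = 208 + 11 \cdot 63 \cdot 25 = 208 + 693 \cdot 25 = 208 + 17325 = 17533$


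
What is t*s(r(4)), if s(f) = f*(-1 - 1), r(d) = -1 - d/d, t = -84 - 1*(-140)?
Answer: 224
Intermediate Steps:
t = 56 (t = -84 + 140 = 56)
r(d) = -2 (r(d) = -1 - 1*1 = -1 - 1 = -2)
s(f) = -2*f (s(f) = f*(-2) = -2*f)
t*s(r(4)) = 56*(-2*(-2)) = 56*4 = 224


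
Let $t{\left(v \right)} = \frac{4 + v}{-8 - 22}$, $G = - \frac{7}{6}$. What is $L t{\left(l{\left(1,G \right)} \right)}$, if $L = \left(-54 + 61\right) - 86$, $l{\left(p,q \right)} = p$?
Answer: $\frac{79}{6} \approx 13.167$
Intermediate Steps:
$G = - \frac{7}{6}$ ($G = \left(-7\right) \frac{1}{6} = - \frac{7}{6} \approx -1.1667$)
$L = -79$ ($L = 7 - 86 = -79$)
$t{\left(v \right)} = - \frac{2}{15} - \frac{v}{30}$ ($t{\left(v \right)} = \frac{4 + v}{-30} = \left(4 + v\right) \left(- \frac{1}{30}\right) = - \frac{2}{15} - \frac{v}{30}$)
$L t{\left(l{\left(1,G \right)} \right)} = - 79 \left(- \frac{2}{15} - \frac{1}{30}\right) = \left(-79\right) \left(- \frac{1}{6}\right) = \frac{79}{6}$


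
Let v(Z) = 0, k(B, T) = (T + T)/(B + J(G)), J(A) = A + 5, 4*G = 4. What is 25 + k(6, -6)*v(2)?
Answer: 25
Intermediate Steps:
G = 1 (G = (¼)*4 = 1)
J(A) = 5 + A
k(B, T) = 2*T/(6 + B) (k(B, T) = (T + T)/(B + (5 + 1)) = (2*T)/(B + 6) = (2*T)/(6 + B) = 2*T/(6 + B))
25 + k(6, -6)*v(2) = 25 + (2*(-6)/(6 + 6))*0 = 25 + (2*(-6)/12)*0 = 25 + (2*(-6)*(1/12))*0 = 25 - 1*0 = 25 + 0 = 25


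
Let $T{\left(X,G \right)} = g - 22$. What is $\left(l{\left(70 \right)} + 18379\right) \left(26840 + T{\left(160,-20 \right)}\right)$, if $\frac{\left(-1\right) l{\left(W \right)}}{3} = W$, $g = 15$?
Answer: $487528777$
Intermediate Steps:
$l{\left(W \right)} = - 3 W$
$T{\left(X,G \right)} = -7$ ($T{\left(X,G \right)} = 15 - 22 = -7$)
$\left(l{\left(70 \right)} + 18379\right) \left(26840 + T{\left(160,-20 \right)}\right) = \left(\left(-3\right) 70 + 18379\right) \left(26840 - 7\right) = \left(-210 + 18379\right) 26833 = 18169 \cdot 26833 = 487528777$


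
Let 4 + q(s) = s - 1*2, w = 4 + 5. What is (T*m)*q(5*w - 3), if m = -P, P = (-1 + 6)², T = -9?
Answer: 8100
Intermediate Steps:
w = 9
q(s) = -6 + s (q(s) = -4 + (s - 1*2) = -4 + (s - 2) = -4 + (-2 + s) = -6 + s)
P = 25 (P = 5² = 25)
m = -25 (m = -1*25 = -25)
(T*m)*q(5*w - 3) = (-9*(-25))*(-6 + (5*9 - 3)) = 225*(-6 + (45 - 3)) = 225*(-6 + 42) = 225*36 = 8100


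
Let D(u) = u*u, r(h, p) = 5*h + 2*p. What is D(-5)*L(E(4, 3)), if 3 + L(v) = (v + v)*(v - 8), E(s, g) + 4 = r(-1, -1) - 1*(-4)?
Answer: 5175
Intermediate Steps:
r(h, p) = 2*p + 5*h
D(u) = u**2
E(s, g) = -7 (E(s, g) = -4 + ((2*(-1) + 5*(-1)) - 1*(-4)) = -4 + ((-2 - 5) + 4) = -4 + (-7 + 4) = -4 - 3 = -7)
L(v) = -3 + 2*v*(-8 + v) (L(v) = -3 + (v + v)*(v - 8) = -3 + (2*v)*(-8 + v) = -3 + 2*v*(-8 + v))
D(-5)*L(E(4, 3)) = (-5)**2*(-3 - 16*(-7) + 2*(-7)**2) = 25*(-3 + 112 + 2*49) = 25*(-3 + 112 + 98) = 25*207 = 5175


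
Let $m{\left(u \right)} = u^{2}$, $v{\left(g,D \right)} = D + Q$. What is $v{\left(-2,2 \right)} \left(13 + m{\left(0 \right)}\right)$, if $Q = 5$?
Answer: $91$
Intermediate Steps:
$v{\left(g,D \right)} = 5 + D$ ($v{\left(g,D \right)} = D + 5 = 5 + D$)
$v{\left(-2,2 \right)} \left(13 + m{\left(0 \right)}\right) = \left(5 + 2\right) \left(13 + 0^{2}\right) = 7 \left(13 + 0\right) = 7 \cdot 13 = 91$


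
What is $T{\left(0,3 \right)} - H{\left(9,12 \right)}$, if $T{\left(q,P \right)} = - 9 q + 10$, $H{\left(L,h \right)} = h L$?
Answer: $-98$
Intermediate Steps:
$H{\left(L,h \right)} = L h$
$T{\left(q,P \right)} = 10 - 9 q$
$T{\left(0,3 \right)} - H{\left(9,12 \right)} = \left(10 - 0\right) - 9 \cdot 12 = \left(10 + 0\right) - 108 = 10 - 108 = -98$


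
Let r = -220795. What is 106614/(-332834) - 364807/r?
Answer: 48940167454/36744041515 ≈ 1.3319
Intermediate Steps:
106614/(-332834) - 364807/r = 106614/(-332834) - 364807/(-220795) = 106614*(-1/332834) - 364807*(-1/220795) = -53307/166417 + 364807/220795 = 48940167454/36744041515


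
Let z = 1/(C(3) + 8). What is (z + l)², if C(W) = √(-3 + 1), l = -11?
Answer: (-7327*I + 1914*√2)/(2*(-31*I + 8*√2)) ≈ 118.35 + 0.46621*I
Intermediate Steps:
C(W) = I*√2 (C(W) = √(-2) = I*√2)
z = 1/(8 + I*√2) (z = 1/(I*√2 + 8) = 1/(8 + I*√2) ≈ 0.12121 - 0.021427*I)
(z + l)² = ((4/33 - I*√2/66) - 11)² = (-359/33 - I*√2/66)²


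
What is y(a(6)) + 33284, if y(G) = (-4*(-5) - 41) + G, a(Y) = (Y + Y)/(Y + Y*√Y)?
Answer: 166313/5 + 2*√6/5 ≈ 33264.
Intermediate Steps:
a(Y) = 2*Y/(Y + Y^(3/2)) (a(Y) = (2*Y)/(Y + Y^(3/2)) = 2*Y/(Y + Y^(3/2)))
y(G) = -21 + G (y(G) = (20 - 41) + G = -21 + G)
y(a(6)) + 33284 = (-21 + 2*6/(6 + 6^(3/2))) + 33284 = (-21 + 2*6/(6 + 6*√6)) + 33284 = (-21 + 12/(6 + 6*√6)) + 33284 = 33263 + 12/(6 + 6*√6)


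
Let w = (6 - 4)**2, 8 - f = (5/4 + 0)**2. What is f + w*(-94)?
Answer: -5913/16 ≈ -369.56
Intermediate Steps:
f = 103/16 (f = 8 - (5/4 + 0)**2 = 8 - (5/4)**2 = 8 - 1*25/16 = 8 - 25/16 = 103/16 ≈ 6.4375)
w = 4 (w = 2**2 = 4)
f + w*(-94) = 103/16 + 4*(-94) = 103/16 - 376 = -5913/16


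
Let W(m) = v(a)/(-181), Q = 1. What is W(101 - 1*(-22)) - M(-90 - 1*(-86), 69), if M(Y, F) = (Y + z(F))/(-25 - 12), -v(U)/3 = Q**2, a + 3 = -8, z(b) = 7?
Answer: 654/6697 ≈ 0.097656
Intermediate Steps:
a = -11 (a = -3 - 8 = -11)
v(U) = -3 (v(U) = -3*1**2 = -3*1 = -3)
W(m) = 3/181 (W(m) = -3/(-181) = -3*(-1/181) = 3/181)
M(Y, F) = -7/37 - Y/37 (M(Y, F) = (Y + 7)/(-25 - 12) = (7 + Y)/(-37) = (7 + Y)*(-1/37) = -7/37 - Y/37)
W(101 - 1*(-22)) - M(-90 - 1*(-86), 69) = 3/181 - (-7/37 - (-90 - 1*(-86))/37) = 3/181 - (-7/37 - (-90 + 86)/37) = 3/181 - (-7/37 - 1/37*(-4)) = 3/181 - (-7/37 + 4/37) = 3/181 - 1*(-3/37) = 3/181 + 3/37 = 654/6697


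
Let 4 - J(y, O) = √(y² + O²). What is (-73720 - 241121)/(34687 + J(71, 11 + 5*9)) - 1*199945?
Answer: -240636192797411/1203457304 - 314841*√8177/1203457304 ≈ -1.9995e+5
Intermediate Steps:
J(y, O) = 4 - √(O² + y²) (J(y, O) = 4 - √(y² + O²) = 4 - √(O² + y²))
(-73720 - 241121)/(34687 + J(71, 11 + 5*9)) - 1*199945 = (-73720 - 241121)/(34687 + (4 - √((11 + 5*9)² + 71²))) - 1*199945 = -314841/(34687 + (4 - √((11 + 45)² + 5041))) - 199945 = -314841/(34687 + (4 - √(56² + 5041))) - 199945 = -314841/(34687 + (4 - √(3136 + 5041))) - 199945 = -314841/(34687 + (4 - √8177)) - 199945 = -314841/(34691 - √8177) - 199945 = -199945 - 314841/(34691 - √8177)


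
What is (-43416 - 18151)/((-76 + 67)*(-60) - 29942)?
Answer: 61567/29402 ≈ 2.0940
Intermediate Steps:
(-43416 - 18151)/((-76 + 67)*(-60) - 29942) = -61567/(-9*(-60) - 29942) = -61567/(540 - 29942) = -61567/(-29402) = -61567*(-1/29402) = 61567/29402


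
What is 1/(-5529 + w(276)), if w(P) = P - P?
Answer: -1/5529 ≈ -0.00018086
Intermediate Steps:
w(P) = 0
1/(-5529 + w(276)) = 1/(-5529 + 0) = 1/(-5529) = -1/5529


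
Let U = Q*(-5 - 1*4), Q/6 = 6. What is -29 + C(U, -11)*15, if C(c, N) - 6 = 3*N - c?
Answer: 4426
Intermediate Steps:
Q = 36 (Q = 6*6 = 36)
U = -324 (U = 36*(-5 - 1*4) = 36*(-5 - 4) = 36*(-9) = -324)
C(c, N) = 6 - c + 3*N (C(c, N) = 6 + (3*N - c) = 6 + (-c + 3*N) = 6 - c + 3*N)
-29 + C(U, -11)*15 = -29 + (6 - 1*(-324) + 3*(-11))*15 = -29 + (6 + 324 - 33)*15 = -29 + 297*15 = -29 + 4455 = 4426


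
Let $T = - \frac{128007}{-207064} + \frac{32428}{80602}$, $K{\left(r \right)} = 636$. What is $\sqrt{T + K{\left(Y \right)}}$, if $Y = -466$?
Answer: $\frac{\sqrt{91653468774625318522}}{379313012} \approx 25.239$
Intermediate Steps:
$T = \frac{774195073}{758626024}$ ($T = \left(-128007\right) \left(- \frac{1}{207064}\right) + 32428 \cdot \frac{1}{80602} = \frac{11637}{18824} + \frac{16214}{40301} = \frac{774195073}{758626024} \approx 1.0205$)
$\sqrt{T + K{\left(Y \right)}} = \sqrt{\frac{774195073}{758626024} + 636} = \sqrt{\frac{483260346337}{758626024}} = \frac{\sqrt{91653468774625318522}}{379313012}$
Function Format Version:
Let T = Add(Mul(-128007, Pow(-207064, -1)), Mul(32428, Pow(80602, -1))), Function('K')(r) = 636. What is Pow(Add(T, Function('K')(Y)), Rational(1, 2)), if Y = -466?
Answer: Mul(Rational(1, 379313012), Pow(91653468774625318522, Rational(1, 2))) ≈ 25.239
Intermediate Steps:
T = Rational(774195073, 758626024) (T = Add(Mul(-128007, Rational(-1, 207064)), Mul(32428, Rational(1, 80602))) = Add(Rational(11637, 18824), Rational(16214, 40301)) = Rational(774195073, 758626024) ≈ 1.0205)
Pow(Add(T, Function('K')(Y)), Rational(1, 2)) = Pow(Add(Rational(774195073, 758626024), 636), Rational(1, 2)) = Pow(Rational(483260346337, 758626024), Rational(1, 2)) = Mul(Rational(1, 379313012), Pow(91653468774625318522, Rational(1, 2)))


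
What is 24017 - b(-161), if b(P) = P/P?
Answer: 24016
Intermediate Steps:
b(P) = 1
24017 - b(-161) = 24017 - 1*1 = 24017 - 1 = 24016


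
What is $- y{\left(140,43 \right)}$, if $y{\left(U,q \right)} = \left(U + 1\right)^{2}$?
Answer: $-19881$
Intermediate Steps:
$y{\left(U,q \right)} = \left(1 + U\right)^{2}$
$- y{\left(140,43 \right)} = - \left(1 + 140\right)^{2} = - 141^{2} = \left(-1\right) 19881 = -19881$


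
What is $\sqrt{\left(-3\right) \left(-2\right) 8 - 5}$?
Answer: $\sqrt{43} \approx 6.5574$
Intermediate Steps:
$\sqrt{\left(-3\right) \left(-2\right) 8 - 5} = \sqrt{6 \cdot 8 - 5} = \sqrt{48 - 5} = \sqrt{43}$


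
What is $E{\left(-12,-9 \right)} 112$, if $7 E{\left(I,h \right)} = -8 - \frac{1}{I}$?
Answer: $- \frac{380}{3} \approx -126.67$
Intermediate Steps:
$E{\left(I,h \right)} = - \frac{8}{7} - \frac{1}{7 I}$ ($E{\left(I,h \right)} = \frac{-8 - \frac{1}{I}}{7} = - \frac{8}{7} - \frac{1}{7 I}$)
$E{\left(-12,-9 \right)} 112 = \frac{-1 - -96}{7 \left(-12\right)} 112 = \frac{1}{7} \left(- \frac{1}{12}\right) \left(-1 + 96\right) 112 = \frac{1}{7} \left(- \frac{1}{12}\right) 95 \cdot 112 = \left(- \frac{95}{84}\right) 112 = - \frac{380}{3}$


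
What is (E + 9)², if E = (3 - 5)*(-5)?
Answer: 361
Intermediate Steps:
E = 10 (E = -2*(-5) = 10)
(E + 9)² = (10 + 9)² = 19² = 361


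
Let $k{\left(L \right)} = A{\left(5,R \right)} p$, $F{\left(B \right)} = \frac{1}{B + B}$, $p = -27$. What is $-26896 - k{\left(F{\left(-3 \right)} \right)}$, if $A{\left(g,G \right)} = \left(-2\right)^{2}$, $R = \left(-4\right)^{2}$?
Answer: $-26788$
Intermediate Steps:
$R = 16$
$A{\left(g,G \right)} = 4$
$F{\left(B \right)} = \frac{1}{2 B}$
$k{\left(L \right)} = -108$ ($k{\left(L \right)} = 4 \left(-27\right) = -108$)
$-26896 - k{\left(F{\left(-3 \right)} \right)} = -26896 - -108 = -26896 + 108 = -26788$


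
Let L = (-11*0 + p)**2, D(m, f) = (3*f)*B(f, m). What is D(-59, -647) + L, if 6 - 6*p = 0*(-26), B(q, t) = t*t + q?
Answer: -5500793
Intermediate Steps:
B(q, t) = q + t**2 (B(q, t) = t**2 + q = q + t**2)
p = 1 (p = 1 - 0*(-26) = 1 - 1/6*0 = 1 + 0 = 1)
D(m, f) = 3*f*(f + m**2) (D(m, f) = (3*f)*(f + m**2) = 3*f*(f + m**2))
L = 1 (L = (-11*0 + 1)**2 = (0 + 1)**2 = 1**2 = 1)
D(-59, -647) + L = 3*(-647)*(-647 + (-59)**2) + 1 = 3*(-647)*(-647 + 3481) + 1 = 3*(-647)*2834 + 1 = -5500794 + 1 = -5500793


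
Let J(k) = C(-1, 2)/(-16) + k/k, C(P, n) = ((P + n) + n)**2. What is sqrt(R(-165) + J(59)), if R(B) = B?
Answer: I*sqrt(2633)/4 ≈ 12.828*I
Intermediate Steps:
C(P, n) = (P + 2*n)**2
J(k) = 7/16 (J(k) = (-1 + 2*2)**2/(-16) + k/k = (-1 + 4)**2*(-1/16) + 1 = 3**2*(-1/16) + 1 = 9*(-1/16) + 1 = -9/16 + 1 = 7/16)
sqrt(R(-165) + J(59)) = sqrt(-165 + 7/16) = sqrt(-2633/16) = I*sqrt(2633)/4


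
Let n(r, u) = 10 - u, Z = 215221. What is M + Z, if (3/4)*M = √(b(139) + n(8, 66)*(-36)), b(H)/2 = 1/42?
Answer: 215221 + 4*√889077/63 ≈ 2.1528e+5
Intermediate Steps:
b(H) = 1/21 (b(H) = 2/42 = 2*(1/42) = 1/21)
M = 4*√889077/63 (M = 4*√(1/21 + (10 - 1*66)*(-36))/3 = 4*√(1/21 + (10 - 66)*(-36))/3 = 4*√(1/21 - 56*(-36))/3 = 4*√(1/21 + 2016)/3 = 4*√(42337/21)/3 = 4*(√889077/21)/3 = 4*√889077/63 ≈ 59.867)
M + Z = 4*√889077/63 + 215221 = 215221 + 4*√889077/63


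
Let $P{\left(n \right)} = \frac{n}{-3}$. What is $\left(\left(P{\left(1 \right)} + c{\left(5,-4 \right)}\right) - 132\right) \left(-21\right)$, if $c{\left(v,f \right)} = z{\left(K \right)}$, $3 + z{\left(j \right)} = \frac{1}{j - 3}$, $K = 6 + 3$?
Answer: $\frac{5677}{2} \approx 2838.5$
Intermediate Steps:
$K = 9$
$z{\left(j \right)} = -3 + \frac{1}{-3 + j}$ ($z{\left(j \right)} = -3 + \frac{1}{j - 3} = -3 + \frac{1}{-3 + j}$)
$c{\left(v,f \right)} = - \frac{17}{6}$ ($c{\left(v,f \right)} = \frac{10 - 27}{-3 + 9} = \frac{10 - 27}{6} = \frac{1}{6} \left(-17\right) = - \frac{17}{6}$)
$P{\left(n \right)} = - \frac{n}{3}$ ($P{\left(n \right)} = n \left(- \frac{1}{3}\right) = - \frac{n}{3}$)
$\left(\left(P{\left(1 \right)} + c{\left(5,-4 \right)}\right) - 132\right) \left(-21\right) = \left(\left(\left(- \frac{1}{3}\right) 1 - \frac{17}{6}\right) - 132\right) \left(-21\right) = \left(\left(- \frac{1}{3} - \frac{17}{6}\right) - 132\right) \left(-21\right) = \left(- \frac{19}{6} - 132\right) \left(-21\right) = \left(- \frac{811}{6}\right) \left(-21\right) = \frac{5677}{2}$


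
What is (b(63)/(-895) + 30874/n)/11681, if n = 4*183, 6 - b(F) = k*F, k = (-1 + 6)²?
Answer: 14390369/3826345170 ≈ 0.0037609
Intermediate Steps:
k = 25 (k = 5² = 25)
b(F) = 6 - 25*F
n = 732
(b(63)/(-895) + 30874/n)/11681 = ((6 - 25*63)/(-895) + 30874/732)/11681 = ((6 - 1575)*(-1/895) + 30874*(1/732))*(1/11681) = (-1569*(-1/895) + 15437/366)*(1/11681) = (1569/895 + 15437/366)*(1/11681) = (14390369/327570)*(1/11681) = 14390369/3826345170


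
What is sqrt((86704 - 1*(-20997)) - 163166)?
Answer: I*sqrt(55465) ≈ 235.51*I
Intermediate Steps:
sqrt((86704 - 1*(-20997)) - 163166) = sqrt((86704 + 20997) - 163166) = sqrt(107701 - 163166) = sqrt(-55465) = I*sqrt(55465)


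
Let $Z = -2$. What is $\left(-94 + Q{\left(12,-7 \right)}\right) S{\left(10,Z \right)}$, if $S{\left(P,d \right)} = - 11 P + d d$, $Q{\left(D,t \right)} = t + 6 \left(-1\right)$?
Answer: $11342$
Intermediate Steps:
$Q{\left(D,t \right)} = -6 + t$ ($Q{\left(D,t \right)} = t - 6 = -6 + t$)
$S{\left(P,d \right)} = d^{2} - 11 P$ ($S{\left(P,d \right)} = - 11 P + d^{2} = d^{2} - 11 P$)
$\left(-94 + Q{\left(12,-7 \right)}\right) S{\left(10,Z \right)} = \left(-94 - 13\right) \left(\left(-2\right)^{2} - 110\right) = \left(-94 - 13\right) \left(4 - 110\right) = \left(-107\right) \left(-106\right) = 11342$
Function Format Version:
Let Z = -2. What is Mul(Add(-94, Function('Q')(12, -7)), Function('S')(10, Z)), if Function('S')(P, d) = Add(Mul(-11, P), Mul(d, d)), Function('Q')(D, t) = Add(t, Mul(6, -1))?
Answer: 11342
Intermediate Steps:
Function('Q')(D, t) = Add(-6, t) (Function('Q')(D, t) = Add(t, -6) = Add(-6, t))
Function('S')(P, d) = Add(Pow(d, 2), Mul(-11, P)) (Function('S')(P, d) = Add(Mul(-11, P), Pow(d, 2)) = Add(Pow(d, 2), Mul(-11, P)))
Mul(Add(-94, Function('Q')(12, -7)), Function('S')(10, Z)) = Mul(Add(-94, Add(-6, -7)), Add(Pow(-2, 2), Mul(-11, 10))) = Mul(Add(-94, -13), Add(4, -110)) = Mul(-107, -106) = 11342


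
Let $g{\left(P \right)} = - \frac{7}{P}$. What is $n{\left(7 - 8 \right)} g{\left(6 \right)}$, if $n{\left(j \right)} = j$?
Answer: $\frac{7}{6} \approx 1.1667$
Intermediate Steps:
$n{\left(7 - 8 \right)} g{\left(6 \right)} = \left(7 - 8\right) \left(- \frac{7}{6}\right) = \left(7 - 8\right) \left(\left(-7\right) \frac{1}{6}\right) = \left(-1\right) \left(- \frac{7}{6}\right) = \frac{7}{6}$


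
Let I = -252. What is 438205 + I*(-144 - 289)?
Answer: 547321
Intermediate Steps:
438205 + I*(-144 - 289) = 438205 - 252*(-144 - 289) = 438205 - 252*(-433) = 438205 + 109116 = 547321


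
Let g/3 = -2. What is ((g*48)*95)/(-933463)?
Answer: 27360/933463 ≈ 0.029310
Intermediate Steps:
g = -6 (g = 3*(-2) = -6)
((g*48)*95)/(-933463) = (-6*48*95)/(-933463) = -288*95*(-1/933463) = -27360*(-1/933463) = 27360/933463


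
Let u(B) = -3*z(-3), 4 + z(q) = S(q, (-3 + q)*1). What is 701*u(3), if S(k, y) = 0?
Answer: 8412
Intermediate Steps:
z(q) = -4 (z(q) = -4 + 0 = -4)
u(B) = 12 (u(B) = -3*(-4) = 12)
701*u(3) = 701*12 = 8412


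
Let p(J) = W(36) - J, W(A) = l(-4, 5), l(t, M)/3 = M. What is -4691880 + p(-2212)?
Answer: -4689653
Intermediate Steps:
l(t, M) = 3*M
W(A) = 15 (W(A) = 3*5 = 15)
p(J) = 15 - J
-4691880 + p(-2212) = -4691880 + (15 - 1*(-2212)) = -4691880 + (15 + 2212) = -4691880 + 2227 = -4689653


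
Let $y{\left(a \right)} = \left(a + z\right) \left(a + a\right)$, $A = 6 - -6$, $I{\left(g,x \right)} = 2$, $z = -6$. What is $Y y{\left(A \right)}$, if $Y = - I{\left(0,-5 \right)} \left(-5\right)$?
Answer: $1440$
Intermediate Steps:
$A = 12$ ($A = 6 + 6 = 12$)
$y{\left(a \right)} = 2 a \left(-6 + a\right)$ ($y{\left(a \right)} = \left(a - 6\right) \left(a + a\right) = \left(-6 + a\right) 2 a = 2 a \left(-6 + a\right)$)
$Y = 10$ ($Y = \left(-1\right) 2 \left(-5\right) = \left(-2\right) \left(-5\right) = 10$)
$Y y{\left(A \right)} = 10 \cdot 2 \cdot 12 \left(-6 + 12\right) = 10 \cdot 2 \cdot 12 \cdot 6 = 10 \cdot 144 = 1440$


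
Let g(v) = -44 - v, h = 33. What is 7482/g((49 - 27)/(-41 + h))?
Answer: -9976/55 ≈ -181.38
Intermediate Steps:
7482/g((49 - 27)/(-41 + h)) = 7482/(-44 - (49 - 27)/(-41 + 33)) = 7482/(-44 - 22/(-8)) = 7482/(-44 - 22*(-1)/8) = 7482/(-44 - 1*(-11/4)) = 7482/(-44 + 11/4) = 7482/(-165/4) = 7482*(-4/165) = -9976/55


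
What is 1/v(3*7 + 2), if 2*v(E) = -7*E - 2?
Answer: -2/163 ≈ -0.012270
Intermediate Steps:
v(E) = -1 - 7*E/2 (v(E) = (-7*E - 2)/2 = (-2 - 7*E)/2 = -1 - 7*E/2)
1/v(3*7 + 2) = 1/(-1 - 7*(3*7 + 2)/2) = 1/(-1 - 7*(21 + 2)/2) = 1/(-1 - 7/2*23) = 1/(-1 - 161/2) = 1/(-163/2) = -2/163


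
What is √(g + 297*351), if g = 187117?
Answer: 2*√72841 ≈ 539.78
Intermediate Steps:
√(g + 297*351) = √(187117 + 297*351) = √(187117 + 104247) = √291364 = 2*√72841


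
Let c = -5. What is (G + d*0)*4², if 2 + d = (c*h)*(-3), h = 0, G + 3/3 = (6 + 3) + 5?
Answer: 208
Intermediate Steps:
G = 13 (G = -1 + ((6 + 3) + 5) = -1 + (9 + 5) = -1 + 14 = 13)
d = -2 (d = -2 - 5*0*(-3) = -2 + 0*(-3) = -2 + 0 = -2)
(G + d*0)*4² = (13 - 2*0)*4² = (13 + 0)*16 = 13*16 = 208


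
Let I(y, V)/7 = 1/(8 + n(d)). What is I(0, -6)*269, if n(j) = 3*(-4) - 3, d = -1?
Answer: -269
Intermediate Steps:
n(j) = -15 (n(j) = -12 - 3 = -15)
I(y, V) = -1 (I(y, V) = 7/(8 - 15) = 7/(-7) = 7*(-1/7) = -1)
I(0, -6)*269 = -1*269 = -269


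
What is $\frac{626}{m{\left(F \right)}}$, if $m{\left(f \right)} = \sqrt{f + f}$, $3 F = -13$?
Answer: $- \frac{313 i \sqrt{78}}{13} \approx - 212.64 i$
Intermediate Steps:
$F = - \frac{13}{3}$ ($F = \frac{1}{3} \left(-13\right) = - \frac{13}{3} \approx -4.3333$)
$m{\left(f \right)} = \sqrt{2} \sqrt{f}$ ($m{\left(f \right)} = \sqrt{2 f} = \sqrt{2} \sqrt{f}$)
$\frac{626}{m{\left(F \right)}} = \frac{626}{\sqrt{2} \sqrt{- \frac{13}{3}}} = \frac{626}{\sqrt{2} \frac{i \sqrt{39}}{3}} = \frac{626}{\frac{1}{3} i \sqrt{78}} = 626 \left(- \frac{i \sqrt{78}}{26}\right) = - \frac{313 i \sqrt{78}}{13}$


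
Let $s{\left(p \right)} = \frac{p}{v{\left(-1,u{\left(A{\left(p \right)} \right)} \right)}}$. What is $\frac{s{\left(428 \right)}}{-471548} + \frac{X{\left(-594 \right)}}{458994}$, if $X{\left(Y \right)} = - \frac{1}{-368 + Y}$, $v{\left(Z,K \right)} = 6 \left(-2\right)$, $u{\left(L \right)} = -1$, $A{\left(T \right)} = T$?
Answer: $\frac{328107660}{4337772291853} \approx 7.564 \cdot 10^{-5}$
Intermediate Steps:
$v{\left(Z,K \right)} = -12$
$s{\left(p \right)} = - \frac{p}{12}$ ($s{\left(p \right)} = \frac{p}{-12} = p \left(- \frac{1}{12}\right) = - \frac{p}{12}$)
$\frac{s{\left(428 \right)}}{-471548} + \frac{X{\left(-594 \right)}}{458994} = \frac{\left(- \frac{1}{12}\right) 428}{-471548} + \frac{\left(-1\right) \frac{1}{-368 - 594}}{458994} = \left(- \frac{107}{3}\right) \left(- \frac{1}{471548}\right) + - \frac{1}{-962} \cdot \frac{1}{458994} = \frac{107}{1414644} + \left(-1\right) \left(- \frac{1}{962}\right) \frac{1}{458994} = \frac{107}{1414644} + \frac{1}{962} \cdot \frac{1}{458994} = \frac{107}{1414644} + \frac{1}{441552228} = \frac{328107660}{4337772291853}$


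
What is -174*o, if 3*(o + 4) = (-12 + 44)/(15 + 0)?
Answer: 8584/15 ≈ 572.27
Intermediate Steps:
o = -148/45 (o = -4 + ((-12 + 44)/(15 + 0))/3 = -4 + (32/15)/3 = -4 + (32*(1/15))/3 = -4 + (1/3)*(32/15) = -4 + 32/45 = -148/45 ≈ -3.2889)
-174*o = -174*(-148/45) = 8584/15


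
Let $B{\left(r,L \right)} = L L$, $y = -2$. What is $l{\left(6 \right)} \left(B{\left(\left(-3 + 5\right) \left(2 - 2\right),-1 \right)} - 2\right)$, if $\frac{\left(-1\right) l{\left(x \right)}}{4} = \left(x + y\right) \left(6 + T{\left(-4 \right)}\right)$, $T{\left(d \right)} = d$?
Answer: $32$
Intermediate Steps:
$l{\left(x \right)} = 16 - 8 x$ ($l{\left(x \right)} = - 4 \left(x - 2\right) \left(6 - 4\right) = - 4 \left(-2 + x\right) 2 = - 4 \left(-4 + 2 x\right) = 16 - 8 x$)
$B{\left(r,L \right)} = L^{2}$
$l{\left(6 \right)} \left(B{\left(\left(-3 + 5\right) \left(2 - 2\right),-1 \right)} - 2\right) = \left(16 - 48\right) \left(\left(-1\right)^{2} - 2\right) = \left(16 - 48\right) \left(1 - 2\right) = \left(-32\right) \left(-1\right) = 32$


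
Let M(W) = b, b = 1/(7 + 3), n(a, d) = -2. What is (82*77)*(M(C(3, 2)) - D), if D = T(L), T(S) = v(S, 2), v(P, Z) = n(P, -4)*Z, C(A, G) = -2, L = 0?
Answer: 129437/5 ≈ 25887.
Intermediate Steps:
v(P, Z) = -2*Z
b = 1/10 ≈ 0.10000
M(W) = 1/10
T(S) = -4 (T(S) = -2*2 = -4)
D = -4
(82*77)*(M(C(3, 2)) - D) = (82*77)*(1/10 - 1*(-4)) = 6314*(1/10 + 4) = 6314*(41/10) = 129437/5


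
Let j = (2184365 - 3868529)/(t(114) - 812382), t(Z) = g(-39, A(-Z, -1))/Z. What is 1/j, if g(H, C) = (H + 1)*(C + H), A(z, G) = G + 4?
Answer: 135395/280694 ≈ 0.48236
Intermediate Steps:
A(z, G) = 4 + G
g(H, C) = (1 + H)*(C + H)
t(Z) = 1368/Z (t(Z) = ((4 - 1) - 39 + (-39)² + (4 - 1)*(-39))/Z = (3 - 39 + 1521 + 3*(-39))/Z = (3 - 39 + 1521 - 117)/Z = 1368/Z)
j = 280694/135395 (j = (2184365 - 3868529)/(1368/114 - 812382) = -1684164/(1368*(1/114) - 812382) = -1684164/(12 - 812382) = -1684164/(-812370) = -1684164*(-1/812370) = 280694/135395 ≈ 2.0732)
1/j = 1/(280694/135395) = 135395/280694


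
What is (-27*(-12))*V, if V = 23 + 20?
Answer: 13932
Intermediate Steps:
V = 43
(-27*(-12))*V = -27*(-12)*43 = 324*43 = 13932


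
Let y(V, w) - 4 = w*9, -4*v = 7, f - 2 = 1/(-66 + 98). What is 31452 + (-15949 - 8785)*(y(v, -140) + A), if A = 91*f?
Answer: 424406891/16 ≈ 2.6525e+7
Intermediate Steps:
f = 65/32 (f = 2 + 1/(-66 + 98) = 2 + 1/32 = 65/32 ≈ 2.0313)
v = -7/4 (v = -¼*7 = -7/4 ≈ -1.7500)
y(V, w) = 4 + 9*w (y(V, w) = 4 + w*9 = 4 + 9*w)
A = 5915/32 (A = 91*(65/32) = 5915/32 ≈ 184.84)
31452 + (-15949 - 8785)*(y(v, -140) + A) = 31452 + (-15949 - 8785)*((4 + 9*(-140)) + 5915/32) = 31452 - 24734*((4 - 1260) + 5915/32) = 31452 - 24734*(-1256 + 5915/32) = 31452 - 24734*(-34277/32) = 31452 + 423903659/16 = 424406891/16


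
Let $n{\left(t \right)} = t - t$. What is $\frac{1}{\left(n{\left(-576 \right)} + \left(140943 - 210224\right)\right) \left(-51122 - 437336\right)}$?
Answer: $\frac{1}{33840858698} \approx 2.955 \cdot 10^{-11}$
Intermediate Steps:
$n{\left(t \right)} = 0$
$\frac{1}{\left(n{\left(-576 \right)} + \left(140943 - 210224\right)\right) \left(-51122 - 437336\right)} = \frac{1}{\left(0 + \left(140943 - 210224\right)\right) \left(-51122 - 437336\right)} = \frac{1}{\left(0 + \left(140943 - 210224\right)\right) \left(-488458\right)} = \frac{1}{\left(0 - 69281\right) \left(-488458\right)} = \frac{1}{\left(-69281\right) \left(-488458\right)} = \frac{1}{33840858698}$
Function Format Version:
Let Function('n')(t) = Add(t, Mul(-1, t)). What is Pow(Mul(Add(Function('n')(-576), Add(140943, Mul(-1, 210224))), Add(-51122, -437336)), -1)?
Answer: Rational(1, 33840858698) ≈ 2.9550e-11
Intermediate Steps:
Function('n')(t) = 0
Pow(Mul(Add(Function('n')(-576), Add(140943, Mul(-1, 210224))), Add(-51122, -437336)), -1) = Pow(Mul(Add(0, Add(140943, Mul(-1, 210224))), Add(-51122, -437336)), -1) = Pow(Mul(Add(0, Add(140943, -210224)), -488458), -1) = Pow(Mul(Add(0, -69281), -488458), -1) = Pow(Mul(-69281, -488458), -1) = Pow(33840858698, -1) = Rational(1, 33840858698)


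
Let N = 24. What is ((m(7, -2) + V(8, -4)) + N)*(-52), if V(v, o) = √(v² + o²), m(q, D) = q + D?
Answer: -1508 - 208*√5 ≈ -1973.1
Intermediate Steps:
m(q, D) = D + q
V(v, o) = √(o² + v²)
((m(7, -2) + V(8, -4)) + N)*(-52) = (((-2 + 7) + √((-4)² + 8²)) + 24)*(-52) = ((5 + √(16 + 64)) + 24)*(-52) = ((5 + √80) + 24)*(-52) = ((5 + 4*√5) + 24)*(-52) = (29 + 4*√5)*(-52) = -1508 - 208*√5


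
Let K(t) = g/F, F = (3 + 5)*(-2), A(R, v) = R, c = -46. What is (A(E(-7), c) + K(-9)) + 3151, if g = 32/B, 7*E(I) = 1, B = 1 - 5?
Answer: 44123/14 ≈ 3151.6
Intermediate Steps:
B = -4
E(I) = ⅐ (E(I) = (⅐)*1 = ⅐)
g = -8 (g = 32/(-4) = 32*(-¼) = -8)
F = -16 (F = 8*(-2) = -16)
K(t) = ½ (K(t) = -8/(-16) = -8*(-1/16) = ½)
(A(E(-7), c) + K(-9)) + 3151 = (⅐ + ½) + 3151 = 9/14 + 3151 = 44123/14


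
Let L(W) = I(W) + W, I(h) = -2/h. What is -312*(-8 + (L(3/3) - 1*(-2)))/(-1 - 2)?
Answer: -728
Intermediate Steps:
L(W) = W - 2/W (L(W) = -2/W + W = W - 2/W)
-312*(-8 + (L(3/3) - 1*(-2)))/(-1 - 2) = -312*(-8 + ((3/3 - 2/1) - 1*(-2)))/(-1 - 2) = -312*(-8 + ((3*(⅓) - 2/1) + 2))/(-3) = -312*(-8 + ((1 - 2/1) + 2))*(-1)/3 = -312*(-8 + ((1 - 2*1) + 2))*(-1)/3 = -312*(-8 + ((1 - 2) + 2))*(-1)/3 = -312*(-8 + (-1 + 2))*(-1)/3 = -312*(-8 + 1)*(-1)/3 = -(-2184)*(-1)/3 = -312*7/3 = -728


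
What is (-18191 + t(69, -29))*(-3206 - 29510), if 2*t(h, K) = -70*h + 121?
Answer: 672166578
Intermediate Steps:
t(h, K) = 121/2 - 35*h (t(h, K) = (-70*h + 121)/2 = (121 - 70*h)/2 = 121/2 - 35*h)
(-18191 + t(69, -29))*(-3206 - 29510) = (-18191 + (121/2 - 35*69))*(-3206 - 29510) = (-18191 + (121/2 - 2415))*(-32716) = (-18191 - 4709/2)*(-32716) = -41091/2*(-32716) = 672166578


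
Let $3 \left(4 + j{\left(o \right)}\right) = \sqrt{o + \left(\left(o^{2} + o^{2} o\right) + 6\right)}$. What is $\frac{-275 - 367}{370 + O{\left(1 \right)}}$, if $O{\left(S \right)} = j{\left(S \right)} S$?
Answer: $- \frac{642}{367} \approx -1.7493$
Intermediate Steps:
$j{\left(o \right)} = -4 + \frac{\sqrt{6 + o + o^{2} + o^{3}}}{3}$ ($j{\left(o \right)} = -4 + \frac{\sqrt{o + \left(\left(o^{2} + o^{2} o\right) + 6\right)}}{3} = -4 + \frac{\sqrt{o + \left(\left(o^{2} + o^{3}\right) + 6\right)}}{3} = -4 + \frac{\sqrt{o + \left(6 + o^{2} + o^{3}\right)}}{3} = -4 + \frac{\sqrt{6 + o + o^{2} + o^{3}}}{3}$)
$O{\left(S \right)} = S \left(-4 + \frac{\sqrt{6 + S + S^{2} + S^{3}}}{3}\right)$ ($O{\left(S \right)} = \left(-4 + \frac{\sqrt{6 + S + S^{2} + S^{3}}}{3}\right) S = S \left(-4 + \frac{\sqrt{6 + S + S^{2} + S^{3}}}{3}\right)$)
$\frac{-275 - 367}{370 + O{\left(1 \right)}} = \frac{-275 - 367}{370 + \frac{1}{3} \cdot 1 \left(-12 + \sqrt{6 + 1 + 1^{2} + 1^{3}}\right)} = - \frac{642}{370 + \frac{1}{3} \cdot 1 \left(-12 + \sqrt{6 + 1 + 1 + 1}\right)} = - \frac{642}{370 + \frac{1}{3} \cdot 1 \left(-12 + \sqrt{9}\right)} = - \frac{642}{370 + \frac{1}{3} \cdot 1 \left(-12 + 3\right)} = - \frac{642}{370 + \frac{1}{3} \cdot 1 \left(-9\right)} = - \frac{642}{370 - 3} = - \frac{642}{367}$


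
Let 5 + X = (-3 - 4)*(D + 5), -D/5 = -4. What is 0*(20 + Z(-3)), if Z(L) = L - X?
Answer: 0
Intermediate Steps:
D = 20 (D = -5*(-4) = 20)
X = -180 (X = -5 + (-3 - 4)*(20 + 5) = -5 - 7*25 = -5 - 175 = -180)
Z(L) = 180 + L (Z(L) = L - 1*(-180) = L + 180 = 180 + L)
0*(20 + Z(-3)) = 0*(20 + (180 - 3)) = 0*(20 + 177) = 0*197 = 0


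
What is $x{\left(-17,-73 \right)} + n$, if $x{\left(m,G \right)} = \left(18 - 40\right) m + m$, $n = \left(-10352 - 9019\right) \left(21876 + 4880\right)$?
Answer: $-518290119$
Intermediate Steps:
$n = -518290476$ ($n = \left(-19371\right) 26756 = -518290476$)
$x{\left(m,G \right)} = - 21 m$ ($x{\left(m,G \right)} = - 22 m + m = - 21 m$)
$x{\left(-17,-73 \right)} + n = \left(-21\right) \left(-17\right) - 518290476 = 357 - 518290476 = -518290119$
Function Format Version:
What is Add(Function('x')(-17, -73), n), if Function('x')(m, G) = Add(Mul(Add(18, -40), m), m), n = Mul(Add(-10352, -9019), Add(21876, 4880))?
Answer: -518290119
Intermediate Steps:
n = -518290476 (n = Mul(-19371, 26756) = -518290476)
Function('x')(m, G) = Mul(-21, m) (Function('x')(m, G) = Add(Mul(-22, m), m) = Mul(-21, m))
Add(Function('x')(-17, -73), n) = Add(Mul(-21, -17), -518290476) = Add(357, -518290476) = -518290119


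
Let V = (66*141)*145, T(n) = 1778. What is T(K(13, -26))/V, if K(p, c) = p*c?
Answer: 889/674685 ≈ 0.0013177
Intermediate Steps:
K(p, c) = c*p
V = 1349370 (V = 9306*145 = 1349370)
T(K(13, -26))/V = 1778/1349370 = 1778*(1/1349370) = 889/674685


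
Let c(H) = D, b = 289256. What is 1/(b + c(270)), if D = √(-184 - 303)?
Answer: 289256/83669034023 - I*√487/83669034023 ≈ 3.4571e-6 - 2.6375e-10*I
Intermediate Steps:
D = I*√487 (D = √(-487) = I*√487 ≈ 22.068*I)
c(H) = I*√487
1/(b + c(270)) = 1/(289256 + I*√487)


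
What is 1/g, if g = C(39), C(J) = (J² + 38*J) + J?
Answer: 1/3042 ≈ 0.00032873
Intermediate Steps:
C(J) = J² + 39*J
g = 3042 (g = 39*(39 + 39) = 39*78 = 3042)
1/g = 1/3042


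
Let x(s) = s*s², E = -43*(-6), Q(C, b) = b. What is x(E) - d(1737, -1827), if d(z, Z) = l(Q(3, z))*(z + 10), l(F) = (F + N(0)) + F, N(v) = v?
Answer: 11104434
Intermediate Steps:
E = 258
l(F) = 2*F (l(F) = (F + 0) + F = F + F = 2*F)
x(s) = s³
d(z, Z) = 2*z*(10 + z) (d(z, Z) = (2*z)*(z + 10) = (2*z)*(10 + z) = 2*z*(10 + z))
x(E) - d(1737, -1827) = 258³ - 2*1737*(10 + 1737) = 17173512 - 2*1737*1747 = 17173512 - 1*6069078 = 17173512 - 6069078 = 11104434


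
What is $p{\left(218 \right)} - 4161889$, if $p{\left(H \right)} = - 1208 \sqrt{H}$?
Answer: $-4161889 - 1208 \sqrt{218} \approx -4.1797 \cdot 10^{6}$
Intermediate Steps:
$p{\left(218 \right)} - 4161889 = - 1208 \sqrt{218} - 4161889 = -4161889 - 1208 \sqrt{218}$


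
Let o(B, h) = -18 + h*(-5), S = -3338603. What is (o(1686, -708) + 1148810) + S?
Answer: -2186271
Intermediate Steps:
o(B, h) = -18 - 5*h
(o(1686, -708) + 1148810) + S = ((-18 - 5*(-708)) + 1148810) - 3338603 = ((-18 + 3540) + 1148810) - 3338603 = (3522 + 1148810) - 3338603 = 1152332 - 3338603 = -2186271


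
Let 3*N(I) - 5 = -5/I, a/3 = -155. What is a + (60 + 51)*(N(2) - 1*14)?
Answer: -3853/2 ≈ -1926.5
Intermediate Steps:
a = -465 (a = 3*(-155) = -465)
N(I) = 5/3 - 5/(3*I) (N(I) = 5/3 + (-5/I)/3 = 5/3 - 5/(3*I))
a + (60 + 51)*(N(2) - 1*14) = -465 + (60 + 51)*((5/3)*(-1 + 2)/2 - 1*14) = -465 + 111*((5/3)*(1/2)*1 - 14) = -465 + 111*(5/6 - 14) = -465 + 111*(-79/6) = -465 - 2923/2 = -3853/2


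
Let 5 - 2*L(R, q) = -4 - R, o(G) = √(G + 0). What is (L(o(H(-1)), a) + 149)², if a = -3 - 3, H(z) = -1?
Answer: (307 + I)²/4 ≈ 23562.0 + 153.5*I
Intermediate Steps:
o(G) = √G
a = -6
L(R, q) = 9/2 + R/2 (L(R, q) = 5/2 - (-4 - R)/2 = 5/2 + (2 + R/2) = 9/2 + R/2)
(L(o(H(-1)), a) + 149)² = ((9/2 + √(-1)/2) + 149)² = ((9/2 + I/2) + 149)² = (307/2 + I/2)²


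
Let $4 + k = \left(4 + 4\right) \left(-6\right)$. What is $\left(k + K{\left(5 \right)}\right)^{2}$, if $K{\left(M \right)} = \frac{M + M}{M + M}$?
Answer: $2601$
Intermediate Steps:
$K{\left(M \right)} = 1$ ($K{\left(M \right)} = \frac{2 M}{2 M} = 2 M \frac{1}{2 M} = 1$)
$k = -52$ ($k = -4 + \left(4 + 4\right) \left(-6\right) = -4 + 8 \left(-6\right) = -4 - 48 = -52$)
$\left(k + K{\left(5 \right)}\right)^{2} = \left(-52 + 1\right)^{2} = \left(-51\right)^{2} = 2601$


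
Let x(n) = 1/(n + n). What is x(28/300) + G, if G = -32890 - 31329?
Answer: -898991/14 ≈ -64214.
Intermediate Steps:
G = -64219
x(n) = 1/(2*n)
x(28/300) + G = 1/(2*((28/300))) - 64219 = 1/(2*((28*(1/300)))) - 64219 = 1/(2*(7/75)) - 64219 = (½)*(75/7) - 64219 = 75/14 - 64219 = -898991/14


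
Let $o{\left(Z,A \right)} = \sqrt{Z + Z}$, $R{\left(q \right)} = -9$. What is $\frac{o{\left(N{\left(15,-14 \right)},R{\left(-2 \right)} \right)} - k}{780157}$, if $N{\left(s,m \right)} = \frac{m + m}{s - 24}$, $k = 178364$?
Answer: $- \frac{178364}{780157} + \frac{2 \sqrt{14}}{2340471} \approx -0.22862$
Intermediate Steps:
$N{\left(s,m \right)} = \frac{2 m}{-24 + s}$
$o{\left(Z,A \right)} = \sqrt{2} \sqrt{Z}$ ($o{\left(Z,A \right)} = \sqrt{2 Z} = \sqrt{2} \sqrt{Z}$)
$\frac{o{\left(N{\left(15,-14 \right)},R{\left(-2 \right)} \right)} - k}{780157} = \frac{\sqrt{2} \sqrt{2 \left(-14\right) \frac{1}{-24 + 15}} - 178364}{780157} = \left(\sqrt{2} \sqrt{2 \left(-14\right) \frac{1}{-9}} - 178364\right) \frac{1}{780157} = \left(\sqrt{2} \sqrt{2 \left(-14\right) \left(- \frac{1}{9}\right)} - 178364\right) \frac{1}{780157} = \left(\sqrt{2} \sqrt{\frac{28}{9}} - 178364\right) \frac{1}{780157} = \left(\sqrt{2} \frac{2 \sqrt{7}}{3} - 178364\right) \frac{1}{780157} = \left(\frac{2 \sqrt{14}}{3} - 178364\right) \frac{1}{780157} = \left(-178364 + \frac{2 \sqrt{14}}{3}\right) \frac{1}{780157} = - \frac{178364}{780157} + \frac{2 \sqrt{14}}{2340471}$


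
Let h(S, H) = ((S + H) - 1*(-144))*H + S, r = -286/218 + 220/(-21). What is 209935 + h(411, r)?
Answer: 1068561298270/5239521 ≈ 2.0394e+5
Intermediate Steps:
r = -26983/2289 (r = -286*1/218 + 220*(-1/21) = -143/109 - 220/21 = -26983/2289 ≈ -11.788)
h(S, H) = S + H*(144 + H + S) (h(S, H) = ((H + S) + 144)*H + S = (144 + H + S)*H + S = H*(144 + H + S) + S = S + H*(144 + H + S))
209935 + h(411, r) = 209935 + (411 + (-26983/2289)² + 144*(-26983/2289) - 26983/2289*411) = 209935 + (411 + 728082289/5239521 - 1295184/763 - 3696671/763) = 209935 - 31397542865/5239521 = 1068561298270/5239521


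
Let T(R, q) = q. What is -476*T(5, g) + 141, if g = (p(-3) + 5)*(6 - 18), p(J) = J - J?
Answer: 28701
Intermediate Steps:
p(J) = 0
g = -60 (g = (0 + 5)*(6 - 18) = 5*(-12) = -60)
-476*T(5, g) + 141 = -476*(-60) + 141 = 28560 + 141 = 28701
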